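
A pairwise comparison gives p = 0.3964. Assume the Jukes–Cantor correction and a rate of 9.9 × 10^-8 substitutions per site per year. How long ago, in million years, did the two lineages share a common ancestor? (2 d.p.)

d = −(3/4) ln(1 − 4p/3) = −0.75 ln(1 − 0.528533) = −0.75 ln(0.471467)
  = −0.75 × (-0.751906) = 0.563930 substitutions/site.
Under a molecular clock d = 2μt, so t = d/(2μ) = 0.563930 / (2 × 9.9 × 10^-8) = 2.85 million years.

2.85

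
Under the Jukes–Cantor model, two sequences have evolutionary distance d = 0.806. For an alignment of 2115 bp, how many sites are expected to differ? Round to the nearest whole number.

1045

Invert JC69: p = (3/4)(1 − e^(−4d/3)) = 0.75 × (1 − e^(-1.074667)) = 0.75 × (1 − 0.341411) = 0.493942.
Expected differing sites = pL ≈ 0.493942 × 2115 = 1044.68733 ≈ 1045.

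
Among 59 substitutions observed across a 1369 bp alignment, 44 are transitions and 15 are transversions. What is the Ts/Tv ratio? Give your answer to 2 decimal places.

2.93

R = 44/15 = 2.933333… ≈ 2.93 (to 2 d.p.).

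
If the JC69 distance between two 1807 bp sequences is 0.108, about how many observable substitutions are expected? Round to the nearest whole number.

182

Invert JC69: p = (3/4)(1 − e^(−4d/3)) = 0.75 × (1 − e^(-0.144)) = 0.75 × (1 − 0.865888) = 0.100584.
Expected differing sites = pL ≈ 0.100584 × 1807 = 181.755288 ≈ 182.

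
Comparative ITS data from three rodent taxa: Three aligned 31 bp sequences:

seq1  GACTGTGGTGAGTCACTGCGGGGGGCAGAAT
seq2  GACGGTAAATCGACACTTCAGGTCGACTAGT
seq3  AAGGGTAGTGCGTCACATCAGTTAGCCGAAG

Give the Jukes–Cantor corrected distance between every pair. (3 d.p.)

seq1–seq2: 15/31 sites differ → p ≈ 0.483871, d = −0.75 ln(1 − 0.645161) = 0.777068 ≈ 0.777.
seq1–seq3: 13/31 sites differ → p ≈ 0.419355, d = −0.75 ln(1 − 0.55914) = 0.614271 ≈ 0.614.
seq2–seq3: 13/31 sites differ → p ≈ 0.419355, d = −0.75 ln(1 − 0.55914) = 0.614271 ≈ 0.614.

d(seq1,seq2) = 0.777, d(seq1,seq3) = 0.614, d(seq2,seq3) = 0.614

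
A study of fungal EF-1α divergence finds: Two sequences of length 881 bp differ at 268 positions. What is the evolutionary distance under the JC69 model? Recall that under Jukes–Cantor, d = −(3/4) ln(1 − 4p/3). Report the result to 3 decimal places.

0.390

p = 268/881 ≈ 0.3042.
d = −(3/4) ln(1 − 4p/3) = −0.75 ln(1 − 0.4056) = −0.75 ln(0.5944)
  = −0.75 × (-0.520203) = 0.390152 substitutions/site.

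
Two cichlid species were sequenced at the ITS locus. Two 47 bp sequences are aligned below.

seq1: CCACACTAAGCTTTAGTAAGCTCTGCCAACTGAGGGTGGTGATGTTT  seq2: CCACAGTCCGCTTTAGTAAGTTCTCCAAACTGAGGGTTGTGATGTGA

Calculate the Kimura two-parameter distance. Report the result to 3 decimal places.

0.224

Of 47 sites, 1 differences are transitions and 8 are transversions, so P = 1/47 ≈ 0.021277 and Q = 8/47 ≈ 0.170213.
Under the Kimura two-parameter model, d = −½ ln(1 − 2P − Q) − ¼ ln(1 − 2Q).
1 − 2P − Q = 0.787233, giving −½ ln(0.787233) = 0.119616.
1 − 2Q = 0.659574, giving −¼ ln(0.659574) = 0.104040.
d = 0.119616 + 0.104040 = 0.223656.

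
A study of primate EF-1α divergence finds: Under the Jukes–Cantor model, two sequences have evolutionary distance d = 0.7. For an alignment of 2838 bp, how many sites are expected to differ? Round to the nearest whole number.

Invert JC69: p = (3/4)(1 − e^(−4d/3)) = 0.75 × (1 − e^(-0.933333)) = 0.75 × (1 − 0.393241) = 0.455069.
Expected differing sites = pL ≈ 0.455069 × 2838 = 1291.485822 ≈ 1291.

1291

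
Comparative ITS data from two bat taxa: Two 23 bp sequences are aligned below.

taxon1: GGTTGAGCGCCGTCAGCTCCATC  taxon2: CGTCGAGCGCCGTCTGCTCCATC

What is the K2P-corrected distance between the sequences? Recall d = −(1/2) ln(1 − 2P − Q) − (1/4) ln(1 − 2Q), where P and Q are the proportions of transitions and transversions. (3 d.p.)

Of 23 sites, 1 differences are transitions and 2 are transversions, so P = 1/23 ≈ 0.043478 and Q = 2/23 ≈ 0.086957.
Under the Kimura two-parameter model, d = −½ ln(1 − 2P − Q) − ¼ ln(1 − 2Q).
1 − 2P − Q = 0.826087, giving −½ ln(0.826087) = 0.095528.
1 − 2Q = 0.826086, giving −¼ ln(0.826086) = 0.047764.
d = 0.095528 + 0.047764 = 0.143292.

0.143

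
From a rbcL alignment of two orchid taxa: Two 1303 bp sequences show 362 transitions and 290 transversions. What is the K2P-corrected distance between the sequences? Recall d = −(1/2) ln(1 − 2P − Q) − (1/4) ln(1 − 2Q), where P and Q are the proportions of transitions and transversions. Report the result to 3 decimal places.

P = 362/1303 ≈ 0.27782 and Q = 290/1303 ≈ 0.222563.
Under the Kimura two-parameter model, d = −½ ln(1 − 2P − Q) − ¼ ln(1 − 2Q).
1 − 2P − Q = 0.221797, giving −½ ln(0.221797) = 0.752996.
1 − 2Q = 0.554874, giving −¼ ln(0.554874) = 0.147254.
d = 0.752996 + 0.147254 = 0.900250.

0.900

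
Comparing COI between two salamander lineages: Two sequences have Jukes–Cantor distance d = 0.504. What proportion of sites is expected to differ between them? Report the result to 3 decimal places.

0.367

p = (3/4)(1 − e^(−4d/3)) = 0.75 × (1 − e^(-0.672)) = 0.75 × (1 − 0.510686) = 0.366986.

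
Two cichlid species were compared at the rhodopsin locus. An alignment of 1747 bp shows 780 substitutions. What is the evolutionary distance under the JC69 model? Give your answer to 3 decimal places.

0.678

p = 780/1747 ≈ 0.44648.
d = −(3/4) ln(1 − 4p/3) = −0.75 ln(1 − 0.595307) = −0.75 ln(0.404693)
  = −0.75 × (-0.904627) = 0.678470 substitutions/site.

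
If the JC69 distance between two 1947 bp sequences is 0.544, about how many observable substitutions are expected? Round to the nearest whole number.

753

Invert JC69: p = (3/4)(1 − e^(−4d/3)) = 0.75 × (1 − e^(-0.725333)) = 0.75 × (1 − 0.484163) = 0.386878.
Expected differing sites = pL ≈ 0.386878 × 1947 = 753.251466 ≈ 753.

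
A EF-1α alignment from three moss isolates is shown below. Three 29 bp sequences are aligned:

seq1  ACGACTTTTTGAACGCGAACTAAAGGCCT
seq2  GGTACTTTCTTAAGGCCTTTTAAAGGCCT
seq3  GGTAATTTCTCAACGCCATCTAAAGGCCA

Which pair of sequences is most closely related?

seq2 and seq3

seq1–seq2: 10/29 differ, p = 0.345, d = 0.462.
seq1–seq3: 9/29 differ, p = 0.310, d = 0.401.
seq2–seq3: 6/29 differ, p = 0.207, d = 0.242.
The smallest distance is between seq2 and seq3.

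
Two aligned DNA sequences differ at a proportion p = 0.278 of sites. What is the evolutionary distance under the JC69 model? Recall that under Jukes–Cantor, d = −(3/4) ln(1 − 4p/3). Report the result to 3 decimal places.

0.347

d = −(3/4) ln(1 − 4p/3) = −0.75 ln(1 − 0.370667) = −0.75 ln(0.629333)
  = −0.75 × (-0.463095) = 0.347321 substitutions/site.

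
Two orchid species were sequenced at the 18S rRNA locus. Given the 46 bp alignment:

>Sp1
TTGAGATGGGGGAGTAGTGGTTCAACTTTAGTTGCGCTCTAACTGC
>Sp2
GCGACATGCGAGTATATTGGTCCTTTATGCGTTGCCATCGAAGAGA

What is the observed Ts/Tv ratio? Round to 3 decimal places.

0.313

Transitions are A↔G and C↔T; transversions are all other mismatches.
Transitions: 5. Transversions: 16.
R = 5/16 = 0.3125 ≈ 0.313 (to 3 d.p.).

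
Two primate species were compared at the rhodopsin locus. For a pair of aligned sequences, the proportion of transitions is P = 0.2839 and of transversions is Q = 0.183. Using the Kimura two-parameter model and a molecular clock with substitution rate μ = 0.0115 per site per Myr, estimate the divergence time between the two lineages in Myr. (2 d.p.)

Under the Kimura two-parameter model, d = −½ ln(1 − 2P − Q) − ¼ ln(1 − 2Q).
1 − 2P − Q = 0.2492, giving −½ ln(0.2492) = 0.694750.
1 − 2Q = 0.634, giving −¼ ln(0.634) = 0.113927.
d = 0.694750 + 0.113927 = 0.808677.
Under a molecular clock d = 2μt, so t = d/(2μ) = 0.808677 / (2 × 0.0115) = 35.16 Myr.

35.16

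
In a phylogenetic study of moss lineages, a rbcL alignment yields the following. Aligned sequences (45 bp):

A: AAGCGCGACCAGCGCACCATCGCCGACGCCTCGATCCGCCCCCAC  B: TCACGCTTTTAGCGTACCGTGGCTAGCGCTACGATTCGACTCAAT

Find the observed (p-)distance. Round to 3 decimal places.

0.444

The sequences differ at 20 of 45 positions.
p = 20/45 = 0.444444… ≈ 0.444 (to 3 d.p.).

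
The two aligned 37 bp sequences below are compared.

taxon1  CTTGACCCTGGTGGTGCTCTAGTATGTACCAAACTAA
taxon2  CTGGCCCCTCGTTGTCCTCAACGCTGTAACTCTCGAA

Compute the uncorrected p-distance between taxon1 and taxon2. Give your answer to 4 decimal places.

0.3784

The sequences differ at 14 of 37 positions.
p = 14/37 = 0.378378… ≈ 0.3784 (to 4 d.p.).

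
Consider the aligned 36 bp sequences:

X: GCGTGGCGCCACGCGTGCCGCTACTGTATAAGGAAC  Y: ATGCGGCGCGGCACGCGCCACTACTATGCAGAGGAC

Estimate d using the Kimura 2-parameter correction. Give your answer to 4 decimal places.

Of 36 sites, 13 differences are transitions and 1 are transversions, so P = 13/36 ≈ 0.361111 and Q = 1/36 ≈ 0.027778.
Under the Kimura two-parameter model, d = −½ ln(1 − 2P − Q) − ¼ ln(1 − 2Q).
1 − 2P − Q = 0.25, giving −½ ln(0.25) = 0.693147.
1 − 2Q = 0.944444, giving −¼ ln(0.944444) = 0.014290.
d = 0.693147 + 0.014290 = 0.707437.

0.7074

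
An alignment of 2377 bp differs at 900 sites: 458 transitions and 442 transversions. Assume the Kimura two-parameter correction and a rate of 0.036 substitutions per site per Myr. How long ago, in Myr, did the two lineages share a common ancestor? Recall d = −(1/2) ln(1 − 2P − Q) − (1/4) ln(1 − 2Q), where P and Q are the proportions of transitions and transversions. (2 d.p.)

P = 458/2377 ≈ 0.19268 and Q = 442/2377 ≈ 0.185949.
Under the Kimura two-parameter model, d = −½ ln(1 − 2P − Q) − ¼ ln(1 − 2Q).
1 − 2P − Q = 0.428691, giving −½ ln(0.428691) = 0.423509.
1 − 2Q = 0.628102, giving −¼ ln(0.628102) = 0.116263.
d = 0.423509 + 0.116263 = 0.539772.
Under a molecular clock d = 2μt, so t = d/(2μ) = 0.539772 / (2 × 0.036) = 7.50 Myr.

7.50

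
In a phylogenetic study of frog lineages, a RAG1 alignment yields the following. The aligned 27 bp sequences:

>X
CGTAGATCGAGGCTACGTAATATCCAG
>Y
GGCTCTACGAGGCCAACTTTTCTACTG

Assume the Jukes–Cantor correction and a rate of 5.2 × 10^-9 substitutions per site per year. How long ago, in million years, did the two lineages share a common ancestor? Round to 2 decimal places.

84.78

The sequences differ at 14 of 27 sites, so p = 14/27 ≈ 0.518519.
d = −(3/4) ln(1 − 4p/3) = −0.75 ln(1 − 0.691359) = −0.75 ln(0.308641)
  = −0.75 × (-1.175576) = 0.881682 substitutions/site.
Under a molecular clock d = 2μt, so t = d/(2μ) = 0.881682 / (2 × 5.2 × 10^-9) = 84.78 million years.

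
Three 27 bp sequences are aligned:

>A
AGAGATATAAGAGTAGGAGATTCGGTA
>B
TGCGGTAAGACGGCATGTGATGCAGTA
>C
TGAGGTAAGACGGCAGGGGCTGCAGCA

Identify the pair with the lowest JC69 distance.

A–B: 12/27 differ, p = 0.444, d = 0.673.
A–C: 12/27 differ, p = 0.444, d = 0.673.
B–C: 5/27 differ, p = 0.185, d = 0.213.
The smallest distance is between B and C.

B and C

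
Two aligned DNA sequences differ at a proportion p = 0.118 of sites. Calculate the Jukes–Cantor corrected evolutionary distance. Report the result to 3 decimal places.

d = −(3/4) ln(1 − 4p/3) = −0.75 ln(1 − 0.157333) = −0.75 ln(0.842667)
  = −0.75 × (-0.171183) = 0.128387 substitutions/site.

0.128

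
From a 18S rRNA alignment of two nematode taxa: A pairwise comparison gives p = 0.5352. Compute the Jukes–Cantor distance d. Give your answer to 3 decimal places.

0.938

d = −(3/4) ln(1 − 4p/3) = −0.75 ln(1 − 0.7136) = −0.75 ln(0.2864)
  = −0.75 × (-1.250366) = 0.937775 substitutions/site.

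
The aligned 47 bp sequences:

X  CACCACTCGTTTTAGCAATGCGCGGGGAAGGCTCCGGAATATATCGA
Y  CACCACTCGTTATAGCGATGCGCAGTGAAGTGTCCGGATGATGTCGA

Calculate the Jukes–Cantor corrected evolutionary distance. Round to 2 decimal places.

0.22

The sequences differ at 9 of 47 sites (12, 17, 24, 26, 31, 32, 39, 40, 43), so p = 9/47 ≈ 0.191489.
d = −(3/4) ln(1 − 4p/3) = −0.75 ln(1 − 0.255319) = −0.75 ln(0.744681)
  = −0.75 × (-0.294799) = 0.221099 substitutions/site.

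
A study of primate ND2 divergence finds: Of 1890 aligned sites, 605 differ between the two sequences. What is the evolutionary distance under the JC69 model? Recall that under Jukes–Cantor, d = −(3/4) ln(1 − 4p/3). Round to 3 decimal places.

0.417

p = 605/1890 ≈ 0.320106.
d = −(3/4) ln(1 − 4p/3) = −0.75 ln(1 − 0.426808) = −0.75 ln(0.573192)
  = −0.75 × (-0.556535) = 0.417401 substitutions/site.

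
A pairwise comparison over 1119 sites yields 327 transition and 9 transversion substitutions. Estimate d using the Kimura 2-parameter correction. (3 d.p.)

0.453

P = 327/1119 ≈ 0.292225 and Q = 9/1119 ≈ 0.008043.
Under the Kimura two-parameter model, d = −½ ln(1 − 2P − Q) − ¼ ln(1 − 2Q).
1 − 2P − Q = 0.407507, giving −½ ln(0.407507) = 0.448849.
1 − 2Q = 0.983914, giving −¼ ln(0.983914) = 0.004054.
d = 0.448849 + 0.004054 = 0.452903.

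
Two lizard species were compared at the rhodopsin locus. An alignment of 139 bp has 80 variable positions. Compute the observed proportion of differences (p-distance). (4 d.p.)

p = 80/139 = 0.575539… ≈ 0.5755 (to 4 d.p.).

0.5755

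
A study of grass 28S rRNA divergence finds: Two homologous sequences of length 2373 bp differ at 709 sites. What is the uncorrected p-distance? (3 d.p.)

0.299

p = 709/2373 = 0.298777… ≈ 0.299 (to 3 d.p.).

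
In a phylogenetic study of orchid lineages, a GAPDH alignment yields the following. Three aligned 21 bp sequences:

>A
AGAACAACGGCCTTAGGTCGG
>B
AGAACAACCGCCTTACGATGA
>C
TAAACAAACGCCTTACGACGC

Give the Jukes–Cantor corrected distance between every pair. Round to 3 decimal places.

d(A,B) = 0.286, d(A,C) = 0.441, d(B,C) = 0.286

A–B: 5/21 sites differ → p ≈ 0.238095, d = −0.75 ln(1 − 0.31746) = 0.286451 ≈ 0.286.
A–C: 7/21 sites differ → p ≈ 0.333333, d = −0.75 ln(1 − 0.444444) = 0.440839 ≈ 0.441.
B–C: 5/21 sites differ → p ≈ 0.238095, d = −0.75 ln(1 − 0.31746) = 0.286451 ≈ 0.286.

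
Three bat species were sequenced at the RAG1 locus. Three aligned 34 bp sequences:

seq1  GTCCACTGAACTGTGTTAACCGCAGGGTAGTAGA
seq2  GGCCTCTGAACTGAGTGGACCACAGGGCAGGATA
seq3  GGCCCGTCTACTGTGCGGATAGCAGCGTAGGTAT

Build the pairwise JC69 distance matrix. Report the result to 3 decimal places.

seq1–seq2: 9/34 sites differ → p ≈ 0.264706, d = −0.75 ln(1 − 0.352941) = 0.326488 ≈ 0.326.
seq1–seq3: 15/34 sites differ → p ≈ 0.441176, d = −0.75 ln(1 − 0.588235) = 0.665477 ≈ 0.665.
seq2–seq3: 14/34 sites differ → p ≈ 0.411765, d = −0.75 ln(1 − 0.54902) = 0.597249 ≈ 0.597.

d(seq1,seq2) = 0.326, d(seq1,seq3) = 0.665, d(seq2,seq3) = 0.597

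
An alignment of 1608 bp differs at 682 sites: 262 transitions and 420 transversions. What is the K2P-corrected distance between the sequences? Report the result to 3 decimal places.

P = 262/1608 ≈ 0.162935 and Q = 420/1608 ≈ 0.261194.
Under the Kimura two-parameter model, d = −½ ln(1 − 2P − Q) − ¼ ln(1 − 2Q).
1 − 2P − Q = 0.412936, giving −½ ln(0.412936) = 0.442231.
1 − 2Q = 0.477612, giving −¼ ln(0.477612) = 0.184739.
d = 0.442231 + 0.184739 = 0.626970.

0.627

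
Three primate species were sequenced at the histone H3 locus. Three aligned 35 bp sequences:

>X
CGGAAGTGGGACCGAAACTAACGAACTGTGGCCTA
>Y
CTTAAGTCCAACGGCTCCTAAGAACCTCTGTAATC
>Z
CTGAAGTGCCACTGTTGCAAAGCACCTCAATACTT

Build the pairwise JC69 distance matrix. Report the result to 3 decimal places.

d(X,Y) = 0.782, d(X,Z) = 0.782, d(Y,Z) = 0.458

X–Y: 17/35 sites differ → p ≈ 0.485714, d = −0.75 ln(1 − 0.647619) = 0.782282 ≈ 0.782.
X–Z: 17/35 sites differ → p ≈ 0.485714, d = −0.75 ln(1 − 0.647619) = 0.782282 ≈ 0.782.
Y–Z: 12/35 sites differ → p ≈ 0.342857, d = −0.75 ln(1 − 0.457143) = 0.458182 ≈ 0.458.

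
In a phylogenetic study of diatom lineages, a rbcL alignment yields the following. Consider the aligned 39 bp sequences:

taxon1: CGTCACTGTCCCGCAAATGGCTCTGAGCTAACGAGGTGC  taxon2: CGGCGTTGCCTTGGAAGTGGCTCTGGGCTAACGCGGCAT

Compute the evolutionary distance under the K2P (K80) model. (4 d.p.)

Of 39 sites, 10 differences are transitions and 3 are transversions, so P = 10/39 ≈ 0.25641 and Q = 3/39 ≈ 0.076923.
Under the Kimura two-parameter model, d = −½ ln(1 − 2P − Q) − ¼ ln(1 − 2Q).
1 − 2P − Q = 0.410257, giving −½ ln(0.410257) = 0.445486.
1 − 2Q = 0.846154, giving −¼ ln(0.846154) = 0.041763.
d = 0.445486 + 0.041763 = 0.487249.

0.4872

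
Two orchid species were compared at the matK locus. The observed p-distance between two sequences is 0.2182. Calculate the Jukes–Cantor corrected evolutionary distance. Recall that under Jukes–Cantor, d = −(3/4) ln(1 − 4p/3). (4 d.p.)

0.2579

d = −(3/4) ln(1 − 4p/3) = −0.75 ln(1 − 0.290933) = −0.75 ln(0.709067)
  = −0.75 × (-0.343805) = 0.257854 substitutions/site.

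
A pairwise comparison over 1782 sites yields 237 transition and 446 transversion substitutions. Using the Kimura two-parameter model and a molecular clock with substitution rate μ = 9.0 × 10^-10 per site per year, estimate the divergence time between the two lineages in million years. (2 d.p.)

P = 237/1782 ≈ 0.132997 and Q = 446/1782 ≈ 0.250281.
Under the Kimura two-parameter model, d = −½ ln(1 − 2P − Q) − ¼ ln(1 − 2Q).
1 − 2P − Q = 0.483725, giving −½ ln(0.483725) = 0.363119.
1 − 2Q = 0.499438, giving −¼ ln(0.499438) = 0.173568.
d = 0.363119 + 0.173568 = 0.536687.
Under a molecular clock d = 2μt, so t = d/(2μ) = 0.536687 / (2 × 9.0 × 10^-10) = 298.16 million years.

298.16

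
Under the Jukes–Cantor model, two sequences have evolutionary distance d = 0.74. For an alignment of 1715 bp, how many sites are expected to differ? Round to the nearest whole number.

Invert JC69: p = (3/4)(1 − e^(−4d/3)) = 0.75 × (1 − e^(-0.986667)) = 0.75 × (1 − 0.372817) = 0.470387.
Expected differing sites = pL ≈ 0.470387 × 1715 = 806.713705 ≈ 807.

807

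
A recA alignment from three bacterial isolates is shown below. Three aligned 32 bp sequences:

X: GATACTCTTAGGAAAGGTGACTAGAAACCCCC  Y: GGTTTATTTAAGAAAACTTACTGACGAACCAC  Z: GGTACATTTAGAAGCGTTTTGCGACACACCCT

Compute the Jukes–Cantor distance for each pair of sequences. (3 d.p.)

X–Y: 15/32 sites differ → p = 0.46875, d = −0.75 ln(1 − 0.625) = 0.735622 ≈ 0.736.
X–Z: 17/32 sites differ → p = 0.53125, d = −0.75 ln(1 − 0.708333) = 0.924107 ≈ 0.924.
Y–Z: 15/32 sites differ → p = 0.46875, d = −0.75 ln(1 − 0.625) = 0.735622 ≈ 0.736.

d(X,Y) = 0.736, d(X,Z) = 0.924, d(Y,Z) = 0.736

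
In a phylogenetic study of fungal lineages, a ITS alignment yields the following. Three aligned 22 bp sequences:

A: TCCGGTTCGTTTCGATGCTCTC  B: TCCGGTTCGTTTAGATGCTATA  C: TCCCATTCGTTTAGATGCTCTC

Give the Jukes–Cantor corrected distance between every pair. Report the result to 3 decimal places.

A–B: 3/22 sites differ → p ≈ 0.136364, d = −0.75 ln(1 − 0.181819) = 0.150504 ≈ 0.151.
A–C: 3/22 sites differ → p ≈ 0.136364, d = −0.75 ln(1 − 0.181819) = 0.150504 ≈ 0.151.
B–C: 4/22 sites differ → p ≈ 0.181818, d = −0.75 ln(1 − 0.242424) = 0.208224 ≈ 0.208.

d(A,B) = 0.151, d(A,C) = 0.151, d(B,C) = 0.208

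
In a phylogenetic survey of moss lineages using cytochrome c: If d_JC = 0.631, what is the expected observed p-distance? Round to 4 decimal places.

p = (3/4)(1 − e^(−4d/3)) = 0.75 × (1 − e^(-0.841333)) = 0.75 × (1 − 0.431135) = 0.426649.

0.4266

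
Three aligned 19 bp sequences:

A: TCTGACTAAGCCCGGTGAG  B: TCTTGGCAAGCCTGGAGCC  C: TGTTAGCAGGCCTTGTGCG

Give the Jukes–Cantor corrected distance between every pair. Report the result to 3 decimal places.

d(A,B) = 0.618, d(A,C) = 0.618, d(B,C) = 0.410

A–B: 8/19 sites differ → p ≈ 0.421053, d = −0.75 ln(1 − 0.561404) = 0.618132 ≈ 0.618.
A–C: 8/19 sites differ → p ≈ 0.421053, d = −0.75 ln(1 − 0.561404) = 0.618132 ≈ 0.618.
B–C: 6/19 sites differ → p ≈ 0.315789, d = −0.75 ln(1 − 0.421052) = 0.409907 ≈ 0.410.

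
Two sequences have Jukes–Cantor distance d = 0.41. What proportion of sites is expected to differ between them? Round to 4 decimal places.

p = (3/4)(1 − e^(−4d/3)) = 0.75 × (1 − e^(-0.546667)) = 0.75 × (1 − 0.578876) = 0.315843.

0.3158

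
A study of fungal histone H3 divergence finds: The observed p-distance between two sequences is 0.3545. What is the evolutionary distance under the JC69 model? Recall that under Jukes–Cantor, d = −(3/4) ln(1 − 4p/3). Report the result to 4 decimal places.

0.4799

d = −(3/4) ln(1 − 4p/3) = −0.75 ln(1 − 0.472667) = −0.75 ln(0.527333)
  = −0.75 × (-0.639923) = 0.479942 substitutions/site.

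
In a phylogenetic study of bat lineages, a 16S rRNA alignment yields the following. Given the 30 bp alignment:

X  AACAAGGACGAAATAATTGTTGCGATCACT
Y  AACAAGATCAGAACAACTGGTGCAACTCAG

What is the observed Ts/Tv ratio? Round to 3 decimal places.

Transitions are A↔G and C↔T; transversions are all other mismatches.
Transitions: 8. Transversions: 5.
R = 8/5 = 1.600.

1.600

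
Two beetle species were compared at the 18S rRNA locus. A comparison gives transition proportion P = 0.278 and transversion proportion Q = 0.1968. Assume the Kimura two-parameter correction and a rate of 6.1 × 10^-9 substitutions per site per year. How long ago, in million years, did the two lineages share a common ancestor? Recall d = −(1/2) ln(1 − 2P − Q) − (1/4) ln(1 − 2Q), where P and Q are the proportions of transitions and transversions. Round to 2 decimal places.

67.53

Under the Kimura two-parameter model, d = −½ ln(1 − 2P − Q) − ¼ ln(1 − 2Q).
1 − 2P − Q = 0.2472, giving −½ ln(0.2472) = 0.698779.
1 − 2Q = 0.6064, giving −¼ ln(0.6064) = 0.125054.
d = 0.698779 + 0.125054 = 0.823833.
Under a molecular clock d = 2μt, so t = d/(2μ) = 0.823833 / (2 × 6.1 × 10^-9) = 67.53 million years.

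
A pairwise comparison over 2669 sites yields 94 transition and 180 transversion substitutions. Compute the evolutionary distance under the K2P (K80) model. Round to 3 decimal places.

P = 94/2669 ≈ 0.035219 and Q = 180/2669 ≈ 0.067441.
Under the Kimura two-parameter model, d = −½ ln(1 − 2P − Q) − ¼ ln(1 − 2Q).
1 − 2P − Q = 0.862121, giving −½ ln(0.862121) = 0.074180.
1 − 2Q = 0.865118, giving −¼ ln(0.865118) = 0.036222.
d = 0.074180 + 0.036222 = 0.110402.

0.110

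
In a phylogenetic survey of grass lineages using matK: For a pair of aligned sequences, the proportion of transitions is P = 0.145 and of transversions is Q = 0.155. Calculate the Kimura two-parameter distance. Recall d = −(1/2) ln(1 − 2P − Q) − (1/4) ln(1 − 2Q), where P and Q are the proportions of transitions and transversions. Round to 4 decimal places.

0.3872

Under the Kimura two-parameter model, d = −½ ln(1 − 2P − Q) − ¼ ln(1 − 2Q).
1 − 2P − Q = 0.555, giving −½ ln(0.555) = 0.294394.
1 − 2Q = 0.69, giving −¼ ln(0.69) = 0.092766.
d = 0.294394 + 0.092766 = 0.387160.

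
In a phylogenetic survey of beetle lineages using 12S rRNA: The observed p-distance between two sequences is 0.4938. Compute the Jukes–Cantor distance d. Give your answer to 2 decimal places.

d = −(3/4) ln(1 − 4p/3) = −0.75 ln(1 − 0.6584) = −0.75 ln(0.3416)
  = −0.75 × (-1.074115) = 0.805586 substitutions/site.

0.81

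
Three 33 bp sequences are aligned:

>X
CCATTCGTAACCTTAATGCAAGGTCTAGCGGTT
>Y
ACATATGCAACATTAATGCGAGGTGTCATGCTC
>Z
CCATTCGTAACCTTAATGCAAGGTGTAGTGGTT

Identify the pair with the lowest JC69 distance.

X–Y: 12/33 differ, p = 0.364, d = 0.497.
X–Z: 2/33 differ, p = 0.061, d = 0.063.
Y–Z: 10/33 differ, p = 0.303, d = 0.388.
The smallest distance is between X and Z.

X and Z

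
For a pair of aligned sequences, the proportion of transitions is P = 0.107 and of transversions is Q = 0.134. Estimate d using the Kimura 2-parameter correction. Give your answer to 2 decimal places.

Under the Kimura two-parameter model, d = −½ ln(1 − 2P − Q) − ¼ ln(1 − 2Q).
1 − 2P − Q = 0.652, giving −½ ln(0.652) = 0.213855.
1 − 2Q = 0.732, giving −¼ ln(0.732) = 0.077994.
d = 0.213855 + 0.077994 = 0.291849.

0.29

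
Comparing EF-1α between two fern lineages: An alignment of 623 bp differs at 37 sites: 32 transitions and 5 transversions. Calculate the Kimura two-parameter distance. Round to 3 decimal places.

P = 32/623 ≈ 0.051364 and Q = 5/623 ≈ 0.008026.
Under the Kimura two-parameter model, d = −½ ln(1 − 2P − Q) − ¼ ln(1 − 2Q).
1 − 2P − Q = 0.889246, giving −½ ln(0.889246) = 0.058691.
1 − 2Q = 0.983948, giving −¼ ln(0.983948) = 0.004046.
d = 0.058691 + 0.004046 = 0.062737.

0.063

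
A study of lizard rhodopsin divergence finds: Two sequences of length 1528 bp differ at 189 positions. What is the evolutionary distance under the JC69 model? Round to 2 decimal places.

0.14

p = 189/1528 ≈ 0.123691.
d = −(3/4) ln(1 − 4p/3) = −0.75 ln(1 − 0.164921) = −0.75 ln(0.835079)
  = −0.75 × (-0.180229) = 0.135172 substitutions/site.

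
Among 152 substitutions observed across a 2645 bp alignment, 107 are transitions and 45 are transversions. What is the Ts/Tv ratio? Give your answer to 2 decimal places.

R = 107/45 = 2.377777… ≈ 2.38 (to 2 d.p.).

2.38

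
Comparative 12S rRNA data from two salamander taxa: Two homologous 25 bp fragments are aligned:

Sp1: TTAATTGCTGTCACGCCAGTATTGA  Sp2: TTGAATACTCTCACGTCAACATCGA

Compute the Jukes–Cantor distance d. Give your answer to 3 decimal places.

0.417

The sequences differ at 8 of 25 sites (3, 5, 7, 10, 16, 19, 20, 23), so p = 8/25 = 0.32.
d = −(3/4) ln(1 − 4p/3) = −0.75 ln(1 − 0.426667) = −0.75 ln(0.573333)
  = −0.75 × (-0.556289) = 0.417217 substitutions/site.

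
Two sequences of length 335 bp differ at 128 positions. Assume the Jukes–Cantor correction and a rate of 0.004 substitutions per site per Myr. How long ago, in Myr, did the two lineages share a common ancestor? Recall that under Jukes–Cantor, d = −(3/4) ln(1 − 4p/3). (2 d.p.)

p = 128/335 ≈ 0.38209.
d = −(3/4) ln(1 − 4p/3) = −0.75 ln(1 − 0.509453) = −0.75 ln(0.490547)
  = −0.75 × (-0.712234) = 0.534176 substitutions/site.
Under a molecular clock d = 2μt, so t = d/(2μ) = 0.534176 / (2 × 0.004) = 66.77 Myr.

66.77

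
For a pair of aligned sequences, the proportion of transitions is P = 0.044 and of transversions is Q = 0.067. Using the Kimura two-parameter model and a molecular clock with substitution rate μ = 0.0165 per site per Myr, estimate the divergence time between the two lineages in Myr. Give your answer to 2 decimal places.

Under the Kimura two-parameter model, d = −½ ln(1 − 2P − Q) − ¼ ln(1 − 2Q).
1 − 2P − Q = 0.845, giving −½ ln(0.845) = 0.084209.
1 − 2Q = 0.866, giving −¼ ln(0.866) = 0.035968.
d = 0.084209 + 0.035968 = 0.120177.
Under a molecular clock d = 2μt, so t = d/(2μ) = 0.120177 / (2 × 0.0165) = 3.64 Myr.

3.64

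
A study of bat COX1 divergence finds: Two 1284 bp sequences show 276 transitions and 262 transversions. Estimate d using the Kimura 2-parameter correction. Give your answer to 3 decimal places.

0.634

P = 276/1284 ≈ 0.214953 and Q = 262/1284 ≈ 0.20405.
Under the Kimura two-parameter model, d = −½ ln(1 − 2P − Q) − ¼ ln(1 − 2Q).
1 − 2P − Q = 0.366044, giving −½ ln(0.366044) = 0.502501.
1 − 2Q = 0.5919, giving −¼ ln(0.5919) = 0.131104.
d = 0.502501 + 0.131104 = 0.633605.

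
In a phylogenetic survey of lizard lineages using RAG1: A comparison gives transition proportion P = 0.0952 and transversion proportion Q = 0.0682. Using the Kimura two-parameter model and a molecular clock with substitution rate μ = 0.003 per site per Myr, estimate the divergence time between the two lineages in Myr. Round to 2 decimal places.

31.04

Under the Kimura two-parameter model, d = −½ ln(1 − 2P − Q) − ¼ ln(1 − 2Q).
1 − 2P − Q = 0.7414, giving −½ ln(0.7414) = 0.149607.
1 − 2Q = 0.8636, giving −¼ ln(0.8636) = 0.036661.
d = 0.149607 + 0.036661 = 0.186268.
Under a molecular clock d = 2μt, so t = d/(2μ) = 0.186268 / (2 × 0.003) = 31.04 Myr.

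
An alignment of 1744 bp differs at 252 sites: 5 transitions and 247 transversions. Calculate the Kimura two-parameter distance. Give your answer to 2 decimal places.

0.16

P = 5/1744 ≈ 0.002867 and Q = 247/1744 ≈ 0.141628.
Under the Kimura two-parameter model, d = −½ ln(1 − 2P − Q) − ¼ ln(1 − 2Q).
1 − 2P − Q = 0.852638, giving −½ ln(0.852638) = 0.079710.
1 − 2Q = 0.716744, giving −¼ ln(0.716744) = 0.083259.
d = 0.079710 + 0.083259 = 0.162969.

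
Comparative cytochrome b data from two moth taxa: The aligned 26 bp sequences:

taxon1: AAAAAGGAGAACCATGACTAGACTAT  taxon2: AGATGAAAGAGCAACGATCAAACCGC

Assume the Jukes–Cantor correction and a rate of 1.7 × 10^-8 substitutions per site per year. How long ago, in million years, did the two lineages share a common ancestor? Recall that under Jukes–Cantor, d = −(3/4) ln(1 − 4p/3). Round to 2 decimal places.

27.92

The sequences differ at 14 of 26 sites, so p = 14/26 ≈ 0.538462.
d = −(3/4) ln(1 − 4p/3) = −0.75 ln(1 − 0.717949) = −0.75 ln(0.282051)
  = −0.75 × (-1.265667) = 0.949250 substitutions/site.
Under a molecular clock d = 2μt, so t = d/(2μ) = 0.949250 / (2 × 1.7 × 10^-8) = 27.92 million years.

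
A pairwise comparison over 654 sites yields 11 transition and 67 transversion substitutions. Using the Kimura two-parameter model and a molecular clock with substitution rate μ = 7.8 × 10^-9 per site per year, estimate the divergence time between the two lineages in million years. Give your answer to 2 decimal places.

8.36

P = 11/654 ≈ 0.01682 and Q = 67/654 ≈ 0.102446.
Under the Kimura two-parameter model, d = −½ ln(1 − 2P − Q) − ¼ ln(1 − 2Q).
1 − 2P − Q = 0.863914, giving −½ ln(0.863914) = 0.073141.
1 − 2Q = 0.795108, giving −¼ ln(0.795108) = 0.057319.
d = 0.073141 + 0.057319 = 0.130460.
Under a molecular clock d = 2μt, so t = d/(2μ) = 0.130460 / (2 × 7.8 × 10^-9) = 8.36 million years.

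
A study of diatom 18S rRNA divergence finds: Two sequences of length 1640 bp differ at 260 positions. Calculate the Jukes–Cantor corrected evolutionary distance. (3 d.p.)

p = 260/1640 ≈ 0.158537.
d = −(3/4) ln(1 − 4p/3) = −0.75 ln(1 − 0.211383) = −0.75 ln(0.788617)
  = −0.75 × (-0.237475) = 0.178106 substitutions/site.

0.178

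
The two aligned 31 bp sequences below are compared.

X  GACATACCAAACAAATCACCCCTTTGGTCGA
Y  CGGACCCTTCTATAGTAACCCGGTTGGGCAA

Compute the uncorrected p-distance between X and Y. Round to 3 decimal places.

0.548

The sequences differ at 17 of 31 positions.
p = 17/31 = 0.548387… ≈ 0.548 (to 3 d.p.).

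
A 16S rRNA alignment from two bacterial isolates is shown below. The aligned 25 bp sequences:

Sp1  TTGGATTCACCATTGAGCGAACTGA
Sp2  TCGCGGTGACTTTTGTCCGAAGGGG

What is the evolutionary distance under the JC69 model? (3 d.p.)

0.766

The sequences differ at 12 of 25 sites, so p = 12/25 = 0.48.
d = −(3/4) ln(1 − 4p/3) = −0.75 ln(1 − 0.64) = −0.75 ln(0.36)
  = −0.75 × (-1.021651) = 0.766238 substitutions/site.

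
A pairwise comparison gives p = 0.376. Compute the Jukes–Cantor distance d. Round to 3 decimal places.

0.522

d = −(3/4) ln(1 − 4p/3) = −0.75 ln(1 − 0.501333) = −0.75 ln(0.498667)
  = −0.75 × (-0.695817) = 0.521863 substitutions/site.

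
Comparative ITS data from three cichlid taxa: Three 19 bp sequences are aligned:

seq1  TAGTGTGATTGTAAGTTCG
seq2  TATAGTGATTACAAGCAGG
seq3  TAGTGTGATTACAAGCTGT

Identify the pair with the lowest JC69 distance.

seq1–seq2: 7/19 differ, p = 0.368, d = 0.507.
seq1–seq3: 5/19 differ, p = 0.263, d = 0.324.
seq2–seq3: 4/19 differ, p = 0.211, d = 0.247.
The smallest distance is between seq2 and seq3.

seq2 and seq3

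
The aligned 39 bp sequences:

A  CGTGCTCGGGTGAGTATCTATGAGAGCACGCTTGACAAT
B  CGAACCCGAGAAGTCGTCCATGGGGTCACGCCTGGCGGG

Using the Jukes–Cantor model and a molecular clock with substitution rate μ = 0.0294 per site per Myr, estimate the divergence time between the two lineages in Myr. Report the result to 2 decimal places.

13.38

The sequences differ at 19 of 39 sites, so p = 19/39 ≈ 0.487179.
d = −(3/4) ln(1 − 4p/3) = −0.75 ln(1 − 0.649572) = −0.75 ln(0.350428)
  = −0.75 × (-1.048600) = 0.786450 substitutions/site.
Under a molecular clock d = 2μt, so t = d/(2μ) = 0.786450 / (2 × 0.0294) = 13.38 Myr.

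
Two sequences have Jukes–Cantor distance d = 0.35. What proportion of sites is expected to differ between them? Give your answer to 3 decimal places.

p = (3/4)(1 − e^(−4d/3)) = 0.75 × (1 − e^(-0.466667)) = 0.75 × (1 − 0.627089) = 0.279683.

0.280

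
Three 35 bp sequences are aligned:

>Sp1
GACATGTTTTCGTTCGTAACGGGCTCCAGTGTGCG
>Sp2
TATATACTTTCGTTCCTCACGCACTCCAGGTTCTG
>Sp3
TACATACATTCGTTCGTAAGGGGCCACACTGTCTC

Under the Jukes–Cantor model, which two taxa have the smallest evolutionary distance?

Sp1–Sp2: 12/35 differ, p = 0.343, d = 0.458.
Sp1–Sp3: 11/35 differ, p = 0.314, d = 0.407.
Sp2–Sp3: 13/35 differ, p = 0.371, d = 0.513.
The smallest distance is between Sp1 and Sp3.

Sp1 and Sp3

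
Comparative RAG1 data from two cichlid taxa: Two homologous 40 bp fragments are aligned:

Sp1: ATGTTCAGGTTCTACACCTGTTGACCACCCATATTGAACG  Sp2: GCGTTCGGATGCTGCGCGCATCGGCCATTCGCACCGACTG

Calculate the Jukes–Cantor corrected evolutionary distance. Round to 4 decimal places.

0.8240

The sequences differ at 20 of 40 sites, so p = 20/40 = 0.5.
d = −(3/4) ln(1 − 4p/3) = −0.75 ln(1 − 0.666667) = −0.75 ln(0.333333)
  = −0.75 × (-1.098613) = 0.823960 substitutions/site.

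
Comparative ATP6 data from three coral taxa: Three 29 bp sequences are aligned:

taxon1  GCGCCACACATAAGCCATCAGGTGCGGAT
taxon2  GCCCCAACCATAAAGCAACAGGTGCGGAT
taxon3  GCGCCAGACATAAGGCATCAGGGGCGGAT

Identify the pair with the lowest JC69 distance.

taxon1–taxon2: 6/29 differ, p = 0.207, d = 0.242.
taxon1–taxon3: 3/29 differ, p = 0.103, d = 0.111.
taxon2–taxon3: 6/29 differ, p = 0.207, d = 0.242.
The smallest distance is between taxon1 and taxon3.

taxon1 and taxon3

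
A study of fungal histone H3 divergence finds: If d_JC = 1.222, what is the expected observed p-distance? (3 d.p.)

p = (3/4)(1 − e^(−4d/3)) = 0.75 × (1 − e^(-1.629333)) = 0.75 × (1 − 0.196060) = 0.602955.

0.603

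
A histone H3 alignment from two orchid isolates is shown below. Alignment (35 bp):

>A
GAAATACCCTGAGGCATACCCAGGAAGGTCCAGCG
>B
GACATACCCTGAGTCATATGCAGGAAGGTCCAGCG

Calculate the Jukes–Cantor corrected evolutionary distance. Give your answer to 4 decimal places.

0.1240

The sequences differ at 4 of 35 sites (3, 14, 19, 20), so p = 4/35 ≈ 0.114286.
d = −(3/4) ln(1 − 4p/3) = −0.75 ln(1 − 0.152381) = −0.75 ln(0.847619)
  = −0.75 × (-0.165324) = 0.123993 substitutions/site.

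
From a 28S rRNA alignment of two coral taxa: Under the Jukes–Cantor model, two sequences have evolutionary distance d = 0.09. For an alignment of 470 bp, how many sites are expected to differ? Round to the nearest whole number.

Invert JC69: p = (3/4)(1 − e^(−4d/3)) = 0.75 × (1 − e^(-0.12)) = 0.75 × (1 − 0.886920) = 0.084810.
Expected differing sites = pL ≈ 0.084810 × 470 = 39.8607 ≈ 40.

40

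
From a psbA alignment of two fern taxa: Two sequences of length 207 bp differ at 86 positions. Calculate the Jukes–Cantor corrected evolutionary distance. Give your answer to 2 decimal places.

0.61

p = 86/207 ≈ 0.415459.
d = −(3/4) ln(1 − 4p/3) = −0.75 ln(1 − 0.553945) = −0.75 ln(0.446055)
  = −0.75 × (-0.807313) = 0.605485 substitutions/site.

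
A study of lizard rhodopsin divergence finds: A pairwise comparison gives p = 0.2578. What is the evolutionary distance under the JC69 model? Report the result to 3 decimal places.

0.316

d = −(3/4) ln(1 − 4p/3) = −0.75 ln(1 − 0.343733) = −0.75 ln(0.656267)
  = −0.75 × (-0.421188) = 0.315891 substitutions/site.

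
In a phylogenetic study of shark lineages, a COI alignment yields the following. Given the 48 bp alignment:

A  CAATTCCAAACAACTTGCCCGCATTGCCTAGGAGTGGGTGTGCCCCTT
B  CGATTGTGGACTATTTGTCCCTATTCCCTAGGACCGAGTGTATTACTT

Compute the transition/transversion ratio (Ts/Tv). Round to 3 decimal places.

Transitions are A↔G and C↔T; transversions are all other mismatches.
Transitions: 12. Transversions: 6.
R = 12/6 = 2.000.

2.000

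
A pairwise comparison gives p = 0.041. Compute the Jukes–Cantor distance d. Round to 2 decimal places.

d = −(3/4) ln(1 − 4p/3) = −0.75 ln(1 − 0.054667) = −0.75 ln(0.945333)
  = −0.75 × (-0.056218) = 0.042164 substitutions/site.

0.04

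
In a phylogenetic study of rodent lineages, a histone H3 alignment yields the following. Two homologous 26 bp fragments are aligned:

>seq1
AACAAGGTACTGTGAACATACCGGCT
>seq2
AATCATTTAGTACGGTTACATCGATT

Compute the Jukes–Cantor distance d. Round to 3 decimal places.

0.949

The sequences differ at 14 of 26 sites, so p = 14/26 ≈ 0.538462.
d = −(3/4) ln(1 − 4p/3) = −0.75 ln(1 − 0.717949) = −0.75 ln(0.282051)
  = −0.75 × (-1.265667) = 0.949250 substitutions/site.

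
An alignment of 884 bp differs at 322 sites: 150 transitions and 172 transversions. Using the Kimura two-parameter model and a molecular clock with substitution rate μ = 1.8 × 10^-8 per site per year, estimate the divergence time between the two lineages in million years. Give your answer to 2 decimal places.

14.03

P = 150/884 ≈ 0.169683 and Q = 172/884 ≈ 0.19457.
Under the Kimura two-parameter model, d = −½ ln(1 − 2P − Q) − ¼ ln(1 − 2Q).
1 − 2P − Q = 0.466064, giving −½ ln(0.466064) = 0.381716.
1 − 2Q = 0.61086, giving −¼ ln(0.61086) = 0.123222.
d = 0.381716 + 0.123222 = 0.504938.
Under a molecular clock d = 2μt, so t = d/(2μ) = 0.504938 / (2 × 1.8 × 10^-8) = 14.03 million years.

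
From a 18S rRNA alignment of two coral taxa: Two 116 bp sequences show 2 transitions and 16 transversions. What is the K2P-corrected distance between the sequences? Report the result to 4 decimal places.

0.1753

P = 2/116 ≈ 0.017241 and Q = 16/116 ≈ 0.137931.
Under the Kimura two-parameter model, d = −½ ln(1 − 2P − Q) − ¼ ln(1 − 2Q).
1 − 2P − Q = 0.827587, giving −½ ln(0.827587) = 0.094621.
1 − 2Q = 0.724138, giving −¼ ln(0.724138) = 0.080693.
d = 0.094621 + 0.080693 = 0.175314.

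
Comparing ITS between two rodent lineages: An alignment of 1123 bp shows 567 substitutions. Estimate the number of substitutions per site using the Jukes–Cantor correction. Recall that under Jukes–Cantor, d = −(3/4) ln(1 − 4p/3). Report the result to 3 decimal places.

0.839

p = 567/1123 ≈ 0.504898.
d = −(3/4) ln(1 − 4p/3) = −0.75 ln(1 − 0.673197) = −0.75 ln(0.326803)
  = −0.75 × (-1.118398) = 0.838799 substitutions/site.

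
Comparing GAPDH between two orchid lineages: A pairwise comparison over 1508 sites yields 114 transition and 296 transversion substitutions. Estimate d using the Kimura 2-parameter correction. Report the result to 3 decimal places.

P = 114/1508 ≈ 0.075597 and Q = 296/1508 ≈ 0.196286.
Under the Kimura two-parameter model, d = −½ ln(1 − 2P − Q) − ¼ ln(1 − 2Q).
1 − 2P − Q = 0.65252, giving −½ ln(0.65252) = 0.213457.
1 − 2Q = 0.607428, giving −¼ ln(0.607428) = 0.124630.
d = 0.213457 + 0.124630 = 0.338087.

0.338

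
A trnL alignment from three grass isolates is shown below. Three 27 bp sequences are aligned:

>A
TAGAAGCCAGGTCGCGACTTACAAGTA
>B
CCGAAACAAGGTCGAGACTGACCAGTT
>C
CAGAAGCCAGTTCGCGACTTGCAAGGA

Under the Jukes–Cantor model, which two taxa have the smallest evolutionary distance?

A–B: 8/27 differ, p = 0.296, d = 0.377.
A–C: 4/27 differ, p = 0.148, d = 0.165.
B–C: 10/27 differ, p = 0.370, d = 0.511.
The smallest distance is between A and C.

A and C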